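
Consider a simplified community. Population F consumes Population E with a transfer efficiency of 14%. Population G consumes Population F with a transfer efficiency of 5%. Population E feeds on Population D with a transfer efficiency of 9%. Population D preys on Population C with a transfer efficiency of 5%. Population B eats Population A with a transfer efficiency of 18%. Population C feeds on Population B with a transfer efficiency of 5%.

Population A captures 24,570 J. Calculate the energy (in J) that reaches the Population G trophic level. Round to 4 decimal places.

0.0070 J

Population B: 24570 × 0.18 = 4422.6 J
Population C: 4422.6 × 0.05 = 221.13 J
Population D: 221.13 × 0.05 = 11.0565 J
Population E: 11.0565 × 0.09 = 0.995085 J
Population F: 0.995085 × 0.14 = 0.1393119 J
Population G: 0.1393119 × 0.05 = 0.006965595 J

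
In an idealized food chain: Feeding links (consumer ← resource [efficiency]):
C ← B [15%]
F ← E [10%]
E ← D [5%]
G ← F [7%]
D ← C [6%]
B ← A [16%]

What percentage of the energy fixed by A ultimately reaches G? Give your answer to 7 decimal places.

Product of link efficiencies: 0.16 × 0.15 × 0.06 × 0.05 × 0.1 × 0.07 = 0.000000504
As a percentage: 0.000000504 × 100 = 0.0000504%

0.0000504%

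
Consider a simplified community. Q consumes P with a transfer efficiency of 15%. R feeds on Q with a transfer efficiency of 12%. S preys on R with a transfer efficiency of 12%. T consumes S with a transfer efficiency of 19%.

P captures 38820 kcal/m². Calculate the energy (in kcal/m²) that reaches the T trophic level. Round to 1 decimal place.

15.9 kcal/m²

Q: 38820 × 0.15 = 5823 kcal/m²
R: 5823 × 0.12 = 698.76 kcal/m²
S: 698.76 × 0.12 = 83.8512 kcal/m²
T: 83.8512 × 0.19 = 15.931728 kcal/m²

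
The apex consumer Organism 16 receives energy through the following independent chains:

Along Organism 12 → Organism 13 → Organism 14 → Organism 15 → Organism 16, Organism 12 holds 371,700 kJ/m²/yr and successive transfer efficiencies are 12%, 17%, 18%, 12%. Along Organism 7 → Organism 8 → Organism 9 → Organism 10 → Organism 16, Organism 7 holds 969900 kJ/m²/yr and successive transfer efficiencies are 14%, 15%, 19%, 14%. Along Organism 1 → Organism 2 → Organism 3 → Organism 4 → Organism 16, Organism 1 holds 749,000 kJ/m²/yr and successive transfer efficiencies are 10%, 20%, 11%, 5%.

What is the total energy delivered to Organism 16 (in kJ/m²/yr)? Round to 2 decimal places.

787.96 kJ/m²/yr

Via Organism 12: 371700 × 0.12 × 0.17 × 0.18 × 0.12 = 163.785888 kJ/m²/yr
Via Organism 7: 969900 × 0.14 × 0.15 × 0.19 × 0.14 = 541.78614 kJ/m²/yr
Via Organism 1: 749000 × 0.1 × 0.2 × 0.11 × 0.05 = 82.39 kJ/m²/yr
Total at Organism 16: 163.785888 + 541.78614 + 82.39 = 787.962028 kJ/m²/yr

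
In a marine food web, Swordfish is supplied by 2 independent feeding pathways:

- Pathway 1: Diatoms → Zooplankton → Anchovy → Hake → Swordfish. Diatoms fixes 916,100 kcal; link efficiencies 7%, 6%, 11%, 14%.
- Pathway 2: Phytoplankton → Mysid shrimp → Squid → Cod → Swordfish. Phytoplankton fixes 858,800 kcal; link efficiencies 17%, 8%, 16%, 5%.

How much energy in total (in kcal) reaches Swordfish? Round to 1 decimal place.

152.7 kcal

Pathway 1: 916100 × 0.07 × 0.06 × 0.11 × 0.14 = 59.253348 kcal
Pathway 2: 858800 × 0.17 × 0.08 × 0.16 × 0.05 = 93.43744 kcal
Total at Swordfish: 59.253348 + 93.43744 = 152.690788 kcal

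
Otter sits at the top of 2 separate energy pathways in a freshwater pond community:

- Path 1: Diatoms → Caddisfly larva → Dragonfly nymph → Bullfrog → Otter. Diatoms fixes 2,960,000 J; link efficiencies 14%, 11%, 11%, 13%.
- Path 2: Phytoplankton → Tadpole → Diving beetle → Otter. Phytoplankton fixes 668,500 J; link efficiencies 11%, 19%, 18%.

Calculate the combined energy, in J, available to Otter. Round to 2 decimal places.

Path 1: 2960000 × 0.14 × 0.11 × 0.11 × 0.13 = 651.8512 J
Path 2: 668500 × 0.11 × 0.19 × 0.18 = 2514.897 J
Total at Otter: 651.8512 + 2514.897 = 3166.7482 J

3166.75 J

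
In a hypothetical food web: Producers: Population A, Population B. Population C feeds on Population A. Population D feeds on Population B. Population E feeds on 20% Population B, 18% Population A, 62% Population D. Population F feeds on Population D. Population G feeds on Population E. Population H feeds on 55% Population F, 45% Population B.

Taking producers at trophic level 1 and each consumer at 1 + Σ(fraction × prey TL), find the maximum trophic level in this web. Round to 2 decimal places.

3.62

Population C: 1 + 1 = 2
Population D: 1 + 1 = 2
Population E: 1 + (0.2×1 + 0.18×1 + 0.62×2) = 2.62
Population F: 1 + 2 = 3
Population G: 1 + 2.62 = 3.62
Population H: 1 + (0.55×3 + 0.45×1) = 3.1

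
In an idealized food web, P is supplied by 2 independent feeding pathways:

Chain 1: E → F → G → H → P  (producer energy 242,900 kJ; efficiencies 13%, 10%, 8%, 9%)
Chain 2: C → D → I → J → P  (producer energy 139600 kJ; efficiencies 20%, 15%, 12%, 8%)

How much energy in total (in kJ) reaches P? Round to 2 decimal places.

Chain 1: 242900 × 0.13 × 0.1 × 0.08 × 0.09 = 22.73544 kJ
Chain 2: 139600 × 0.2 × 0.15 × 0.12 × 0.08 = 40.2048 kJ
Total at P: 22.73544 + 40.2048 = 62.94024 kJ

62.94 kJ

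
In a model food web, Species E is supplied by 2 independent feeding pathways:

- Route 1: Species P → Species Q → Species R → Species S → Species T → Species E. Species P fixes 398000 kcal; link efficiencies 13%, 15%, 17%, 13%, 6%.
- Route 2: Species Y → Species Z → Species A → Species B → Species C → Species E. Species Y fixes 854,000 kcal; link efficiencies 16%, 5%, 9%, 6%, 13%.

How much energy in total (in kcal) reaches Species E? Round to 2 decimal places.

Route 1: 398000 × 0.13 × 0.15 × 0.17 × 0.13 × 0.06 = 10.291086 kcal
Route 2: 854000 × 0.16 × 0.05 × 0.09 × 0.06 × 0.13 = 4.796064 kcal
Total at Species E: 10.291086 + 4.796064 = 15.08715 kcal

15.09 kcal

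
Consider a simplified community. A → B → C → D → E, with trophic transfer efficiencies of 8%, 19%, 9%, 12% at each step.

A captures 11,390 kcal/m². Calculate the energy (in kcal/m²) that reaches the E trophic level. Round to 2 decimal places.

1.87 kcal/m²

B: 11390 × 0.08 = 911.2 kcal/m²
C: 911.2 × 0.19 = 173.128 kcal/m²
D: 173.128 × 0.09 = 15.58152 kcal/m²
E: 15.58152 × 0.12 = 1.8697824 kcal/m²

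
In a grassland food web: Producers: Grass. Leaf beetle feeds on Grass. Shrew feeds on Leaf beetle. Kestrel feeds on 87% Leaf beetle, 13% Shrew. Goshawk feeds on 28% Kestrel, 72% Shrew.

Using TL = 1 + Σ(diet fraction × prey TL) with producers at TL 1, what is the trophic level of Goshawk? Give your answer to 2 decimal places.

Leaf beetle: 1 + 1 = 2
Shrew: 1 + 2 = 3
Kestrel: 1 + (0.87×2 + 0.13×3) = 3.13
Goshawk: 1 + (0.28×3.13 + 0.72×3) = 4.0364

4.04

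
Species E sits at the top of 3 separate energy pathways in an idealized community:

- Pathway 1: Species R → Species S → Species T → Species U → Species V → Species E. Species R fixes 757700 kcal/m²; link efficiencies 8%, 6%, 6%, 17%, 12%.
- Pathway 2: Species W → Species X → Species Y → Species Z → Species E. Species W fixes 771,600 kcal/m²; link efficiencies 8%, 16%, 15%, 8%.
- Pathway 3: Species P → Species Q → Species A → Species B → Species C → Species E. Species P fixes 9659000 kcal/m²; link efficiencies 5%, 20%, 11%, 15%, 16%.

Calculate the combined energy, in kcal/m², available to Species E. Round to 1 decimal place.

Pathway 1: 757700 × 0.08 × 0.06 × 0.06 × 0.17 × 0.12 = 4.45163904 kcal/m²
Pathway 2: 771600 × 0.08 × 0.16 × 0.15 × 0.08 = 118.51776 kcal/m²
Pathway 3: 9659000 × 0.05 × 0.2 × 0.11 × 0.15 × 0.16 = 254.9976 kcal/m²
Total at Species E: 4.45163904 + 118.51776 + 254.9976 = 377.96699904 kcal/m²

378.0 kcal/m²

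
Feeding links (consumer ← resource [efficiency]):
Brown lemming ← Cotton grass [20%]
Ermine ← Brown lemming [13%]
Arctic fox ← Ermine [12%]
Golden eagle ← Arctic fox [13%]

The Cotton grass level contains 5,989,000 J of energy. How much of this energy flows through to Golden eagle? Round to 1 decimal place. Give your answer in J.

2429.1 J

Brown lemming: 5989000 × 0.2 = 1197800 J
Ermine: 1197800 × 0.13 = 155714 J
Arctic fox: 155714 × 0.12 = 18685.68 J
Golden eagle: 18685.68 × 0.13 = 2429.1384 J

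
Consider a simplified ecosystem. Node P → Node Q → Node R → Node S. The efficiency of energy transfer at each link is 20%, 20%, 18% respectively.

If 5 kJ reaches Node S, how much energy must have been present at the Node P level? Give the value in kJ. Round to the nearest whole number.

694 kJ

Cumulative transfer efficiency: 0.2 × 0.2 × 0.18 = 0.0072
Node P energy = 5 / 0.0072 = 694 kJ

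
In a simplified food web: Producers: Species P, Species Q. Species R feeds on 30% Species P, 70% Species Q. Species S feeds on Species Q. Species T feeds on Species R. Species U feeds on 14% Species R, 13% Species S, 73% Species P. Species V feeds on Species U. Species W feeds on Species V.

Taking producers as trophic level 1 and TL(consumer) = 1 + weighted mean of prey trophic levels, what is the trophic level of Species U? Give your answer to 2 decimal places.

Species R: 1 + (0.3×1 + 0.7×1) = 2
Species S: 1 + 1 = 2
Species T: 1 + 2 = 3
Species U: 1 + (0.14×2 + 0.13×2 + 0.73×1) = 2.27
Species V: 1 + 2.27 = 3.27
Species W: 1 + 3.27 = 4.27

2.27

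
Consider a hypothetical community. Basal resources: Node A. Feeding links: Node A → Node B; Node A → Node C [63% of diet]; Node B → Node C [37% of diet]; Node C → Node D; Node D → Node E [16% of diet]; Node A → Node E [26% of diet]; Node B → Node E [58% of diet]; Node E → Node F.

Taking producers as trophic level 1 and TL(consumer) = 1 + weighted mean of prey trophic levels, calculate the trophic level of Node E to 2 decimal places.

2.96

Node B: 1 + 1 = 2
Node C: 1 + (0.63×1 + 0.37×2) = 2.37
Node D: 1 + 2.37 = 3.37
Node E: 1 + (0.16×3.37 + 0.26×1 + 0.58×2) = 2.9592
Node F: 1 + 2.9592 = 3.9592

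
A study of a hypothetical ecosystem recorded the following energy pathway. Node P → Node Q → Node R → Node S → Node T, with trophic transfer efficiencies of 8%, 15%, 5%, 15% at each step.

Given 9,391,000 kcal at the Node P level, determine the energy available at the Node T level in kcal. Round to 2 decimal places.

845.19 kcal

Node Q: 9391000 × 0.08 = 751280 kcal
Node R: 751280 × 0.15 = 112692 kcal
Node S: 112692 × 0.05 = 5634.6 kcal
Node T: 5634.6 × 0.15 = 845.19 kcal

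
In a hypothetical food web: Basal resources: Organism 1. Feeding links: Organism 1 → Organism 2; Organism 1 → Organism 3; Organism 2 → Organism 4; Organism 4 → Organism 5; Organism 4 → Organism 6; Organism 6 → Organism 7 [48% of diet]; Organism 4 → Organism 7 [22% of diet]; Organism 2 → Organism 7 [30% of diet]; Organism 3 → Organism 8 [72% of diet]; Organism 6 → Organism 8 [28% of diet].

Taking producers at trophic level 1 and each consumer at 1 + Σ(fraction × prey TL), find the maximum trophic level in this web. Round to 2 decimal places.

4.18

Organism 2: 1 + 1 = 2
Organism 3: 1 + 1 = 2
Organism 4: 1 + 2 = 3
Organism 5: 1 + 3 = 4
Organism 6: 1 + 3 = 4
Organism 7: 1 + (0.48×4 + 0.22×3 + 0.3×2) = 4.18
Organism 8: 1 + (0.72×2 + 0.28×4) = 3.56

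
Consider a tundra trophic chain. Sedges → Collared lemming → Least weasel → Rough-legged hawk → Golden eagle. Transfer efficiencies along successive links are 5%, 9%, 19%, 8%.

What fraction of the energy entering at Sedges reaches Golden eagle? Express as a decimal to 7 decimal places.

Product of link efficiencies: 0.05 × 0.09 × 0.19 × 0.08 = 0.0000684

0.0000684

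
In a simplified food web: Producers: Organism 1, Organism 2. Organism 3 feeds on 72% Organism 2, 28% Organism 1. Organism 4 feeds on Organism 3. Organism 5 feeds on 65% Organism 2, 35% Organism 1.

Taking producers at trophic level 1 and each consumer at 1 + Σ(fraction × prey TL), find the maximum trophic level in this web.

3

Organism 3: 1 + (0.72×1 + 0.28×1) = 2
Organism 4: 1 + 2 = 3
Organism 5: 1 + (0.65×1 + 0.35×1) = 2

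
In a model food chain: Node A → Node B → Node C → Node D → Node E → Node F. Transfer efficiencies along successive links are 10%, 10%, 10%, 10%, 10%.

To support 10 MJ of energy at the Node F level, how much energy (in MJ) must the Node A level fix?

Cumulative transfer efficiency: 0.1 × 0.1 × 0.1 × 0.1 × 0.1 = 0.00001
Node A energy = 10 / 0.00001 = 1000000 MJ

1000000 MJ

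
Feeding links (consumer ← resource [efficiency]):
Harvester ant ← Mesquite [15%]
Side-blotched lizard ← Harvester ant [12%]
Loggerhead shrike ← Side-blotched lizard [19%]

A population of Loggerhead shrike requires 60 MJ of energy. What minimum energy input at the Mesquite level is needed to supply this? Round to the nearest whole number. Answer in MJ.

Cumulative transfer efficiency: 0.15 × 0.12 × 0.19 = 0.00342
Mesquite energy = 60 / 0.00342 = 17544 MJ

17544 MJ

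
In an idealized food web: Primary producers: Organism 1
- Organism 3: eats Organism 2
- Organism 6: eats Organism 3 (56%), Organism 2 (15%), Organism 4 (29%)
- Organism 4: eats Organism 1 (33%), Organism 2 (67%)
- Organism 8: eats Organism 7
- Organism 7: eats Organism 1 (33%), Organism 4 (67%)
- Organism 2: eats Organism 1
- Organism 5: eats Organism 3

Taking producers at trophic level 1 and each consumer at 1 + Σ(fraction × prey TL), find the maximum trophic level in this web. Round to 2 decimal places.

Organism 2: 1 + 1 = 2
Organism 3: 1 + 2 = 3
Organism 4: 1 + (0.33×1 + 0.67×2) = 2.67
Organism 5: 1 + 3 = 4
Organism 6: 1 + (0.56×3 + 0.15×2 + 0.29×2.67) = 3.7543
Organism 7: 1 + (0.33×1 + 0.67×2.67) = 3.1189
Organism 8: 1 + 3.1189 = 4.1189

4.12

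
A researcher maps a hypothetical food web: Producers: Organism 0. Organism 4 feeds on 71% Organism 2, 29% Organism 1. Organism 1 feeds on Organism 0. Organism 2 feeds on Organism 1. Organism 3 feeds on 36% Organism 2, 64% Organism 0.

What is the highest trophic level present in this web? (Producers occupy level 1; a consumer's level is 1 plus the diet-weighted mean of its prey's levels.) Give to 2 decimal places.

Organism 1: 1 + 1 = 2
Organism 2: 1 + 2 = 3
Organism 3: 1 + (0.36×3 + 0.64×1) = 2.72
Organism 4: 1 + (0.71×3 + 0.29×2) = 3.71

3.71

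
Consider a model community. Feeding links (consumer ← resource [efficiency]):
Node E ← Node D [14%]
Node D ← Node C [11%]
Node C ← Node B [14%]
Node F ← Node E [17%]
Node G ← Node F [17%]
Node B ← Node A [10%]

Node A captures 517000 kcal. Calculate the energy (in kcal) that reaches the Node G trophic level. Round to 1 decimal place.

Node B: 517000 × 0.1 = 51700 kcal
Node C: 51700 × 0.14 = 7238 kcal
Node D: 7238 × 0.11 = 796.18 kcal
Node E: 796.18 × 0.14 = 111.4652 kcal
Node F: 111.4652 × 0.17 = 18.949084 kcal
Node G: 18.949084 × 0.17 = 3.22134428 kcal

3.2 kcal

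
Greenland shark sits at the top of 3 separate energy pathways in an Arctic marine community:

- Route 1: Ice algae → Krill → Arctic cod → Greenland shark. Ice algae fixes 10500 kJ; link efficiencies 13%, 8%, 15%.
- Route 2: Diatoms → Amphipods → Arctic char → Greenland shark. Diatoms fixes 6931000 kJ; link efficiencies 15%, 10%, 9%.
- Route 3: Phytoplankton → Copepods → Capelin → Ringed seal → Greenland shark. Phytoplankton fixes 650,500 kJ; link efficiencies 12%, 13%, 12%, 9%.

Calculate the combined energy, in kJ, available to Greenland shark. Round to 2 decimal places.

Route 1: 10500 × 0.13 × 0.08 × 0.15 = 16.38 kJ
Route 2: 6931000 × 0.15 × 0.1 × 0.09 = 9356.85 kJ
Route 3: 650500 × 0.12 × 0.13 × 0.12 × 0.09 = 109.59624 kJ
Total at Greenland shark: 16.38 + 9356.85 + 109.59624 = 9482.82624 kJ

9482.83 kJ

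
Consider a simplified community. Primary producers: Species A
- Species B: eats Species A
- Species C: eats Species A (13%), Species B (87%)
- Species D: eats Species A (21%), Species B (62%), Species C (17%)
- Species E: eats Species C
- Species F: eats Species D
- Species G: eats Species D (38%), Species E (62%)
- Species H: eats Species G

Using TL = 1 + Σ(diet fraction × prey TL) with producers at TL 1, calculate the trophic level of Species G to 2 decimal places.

4.52

Species B: 1 + 1 = 2
Species C: 1 + (0.13×1 + 0.87×2) = 2.87
Species D: 1 + (0.21×1 + 0.62×2 + 0.17×2.87) = 2.9379
Species E: 1 + 2.87 = 3.87
Species F: 1 + 2.9379 = 3.9379
Species G: 1 + (0.38×2.9379 + 0.62×3.87) = 4.515802
Species H: 1 + 4.515802 = 5.515802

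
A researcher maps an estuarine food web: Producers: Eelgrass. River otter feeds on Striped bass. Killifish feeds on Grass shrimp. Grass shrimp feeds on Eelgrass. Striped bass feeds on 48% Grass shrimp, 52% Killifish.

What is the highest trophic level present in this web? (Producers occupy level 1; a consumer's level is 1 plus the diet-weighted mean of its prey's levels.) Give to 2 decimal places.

Grass shrimp: 1 + 1 = 2
Killifish: 1 + 2 = 3
Striped bass: 1 + (0.48×2 + 0.52×3) = 3.52
River otter: 1 + 3.52 = 4.52

4.52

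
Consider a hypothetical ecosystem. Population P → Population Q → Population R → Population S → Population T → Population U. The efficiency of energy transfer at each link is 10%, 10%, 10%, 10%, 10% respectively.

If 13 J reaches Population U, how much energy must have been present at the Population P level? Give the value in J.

1300000 J

Cumulative transfer efficiency: 0.1 × 0.1 × 0.1 × 0.1 × 0.1 = 0.00001
Population P energy = 13 / 0.00001 = 1300000 J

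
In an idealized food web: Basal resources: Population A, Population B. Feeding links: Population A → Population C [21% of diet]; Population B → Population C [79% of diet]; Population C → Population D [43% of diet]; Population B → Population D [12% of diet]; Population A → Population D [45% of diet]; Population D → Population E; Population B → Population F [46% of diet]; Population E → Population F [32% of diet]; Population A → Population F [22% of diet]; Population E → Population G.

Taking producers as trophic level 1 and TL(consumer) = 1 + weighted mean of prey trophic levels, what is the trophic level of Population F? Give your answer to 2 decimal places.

Population C: 1 + (0.21×1 + 0.79×1) = 2
Population D: 1 + (0.43×2 + 0.12×1 + 0.45×1) = 2.43
Population E: 1 + 2.43 = 3.43
Population F: 1 + (0.46×1 + 0.32×3.43 + 0.22×1) = 2.7776
Population G: 1 + 3.43 = 4.43

2.78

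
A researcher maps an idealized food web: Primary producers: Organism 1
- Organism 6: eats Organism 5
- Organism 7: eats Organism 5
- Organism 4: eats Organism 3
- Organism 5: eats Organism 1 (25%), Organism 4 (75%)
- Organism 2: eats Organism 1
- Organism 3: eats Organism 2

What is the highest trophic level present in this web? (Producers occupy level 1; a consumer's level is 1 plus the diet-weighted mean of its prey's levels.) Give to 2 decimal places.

5.25

Organism 2: 1 + 1 = 2
Organism 3: 1 + 2 = 3
Organism 4: 1 + 3 = 4
Organism 5: 1 + (0.25×1 + 0.75×4) = 4.25
Organism 6: 1 + 4.25 = 5.25
Organism 7: 1 + 4.25 = 5.25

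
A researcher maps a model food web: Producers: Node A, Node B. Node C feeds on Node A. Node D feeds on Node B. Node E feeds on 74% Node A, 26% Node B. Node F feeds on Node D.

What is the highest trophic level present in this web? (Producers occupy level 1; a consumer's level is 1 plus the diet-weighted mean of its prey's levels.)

Node C: 1 + 1 = 2
Node D: 1 + 1 = 2
Node E: 1 + (0.74×1 + 0.26×1) = 2
Node F: 1 + 2 = 3

3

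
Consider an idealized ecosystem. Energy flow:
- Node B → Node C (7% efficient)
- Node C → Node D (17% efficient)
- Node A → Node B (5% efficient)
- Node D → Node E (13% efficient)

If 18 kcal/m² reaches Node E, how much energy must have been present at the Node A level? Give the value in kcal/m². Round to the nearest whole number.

232708 kcal/m²

Cumulative transfer efficiency: 0.05 × 0.07 × 0.17 × 0.13 = 0.00007735
Node A energy = 18 / 0.00007735 = 232708 kcal/m²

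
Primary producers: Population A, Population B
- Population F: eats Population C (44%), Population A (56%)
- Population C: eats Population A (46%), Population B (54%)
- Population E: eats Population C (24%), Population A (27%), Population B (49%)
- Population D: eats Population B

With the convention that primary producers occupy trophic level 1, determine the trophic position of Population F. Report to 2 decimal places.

Population C: 1 + (0.46×1 + 0.54×1) = 2
Population D: 1 + 1 = 2
Population E: 1 + (0.24×2 + 0.27×1 + 0.49×1) = 2.24
Population F: 1 + (0.44×2 + 0.56×1) = 2.44

2.44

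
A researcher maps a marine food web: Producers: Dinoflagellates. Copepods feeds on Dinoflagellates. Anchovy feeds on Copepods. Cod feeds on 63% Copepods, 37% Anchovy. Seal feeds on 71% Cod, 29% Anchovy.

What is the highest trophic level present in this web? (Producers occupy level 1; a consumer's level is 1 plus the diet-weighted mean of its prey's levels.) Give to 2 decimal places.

4.26

Copepods: 1 + 1 = 2
Anchovy: 1 + 2 = 3
Cod: 1 + (0.63×2 + 0.37×3) = 3.37
Seal: 1 + (0.71×3.37 + 0.29×3) = 4.2627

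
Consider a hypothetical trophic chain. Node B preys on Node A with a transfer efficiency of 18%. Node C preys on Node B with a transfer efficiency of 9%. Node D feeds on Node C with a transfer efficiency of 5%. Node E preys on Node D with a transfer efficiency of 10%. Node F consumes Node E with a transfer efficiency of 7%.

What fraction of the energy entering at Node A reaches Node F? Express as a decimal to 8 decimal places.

0.00000567

Product of link efficiencies: 0.18 × 0.09 × 0.05 × 0.1 × 0.07 = 0.00000567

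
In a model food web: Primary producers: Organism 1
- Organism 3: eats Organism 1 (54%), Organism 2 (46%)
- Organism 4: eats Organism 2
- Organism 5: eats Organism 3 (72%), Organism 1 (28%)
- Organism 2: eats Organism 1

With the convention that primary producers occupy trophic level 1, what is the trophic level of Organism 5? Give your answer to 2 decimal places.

Organism 2: 1 + 1 = 2
Organism 3: 1 + (0.54×1 + 0.46×2) = 2.46
Organism 4: 1 + 2 = 3
Organism 5: 1 + (0.72×2.46 + 0.28×1) = 3.0512

3.05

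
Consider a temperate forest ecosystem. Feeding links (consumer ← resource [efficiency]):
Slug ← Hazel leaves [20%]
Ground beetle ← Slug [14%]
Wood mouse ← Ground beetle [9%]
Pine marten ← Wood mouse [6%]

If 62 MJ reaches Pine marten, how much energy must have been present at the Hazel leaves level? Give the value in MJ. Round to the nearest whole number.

Cumulative transfer efficiency: 0.2 × 0.14 × 0.09 × 0.06 = 0.0001512
Hazel leaves energy = 62 / 0.0001512 = 410053 MJ

410053 MJ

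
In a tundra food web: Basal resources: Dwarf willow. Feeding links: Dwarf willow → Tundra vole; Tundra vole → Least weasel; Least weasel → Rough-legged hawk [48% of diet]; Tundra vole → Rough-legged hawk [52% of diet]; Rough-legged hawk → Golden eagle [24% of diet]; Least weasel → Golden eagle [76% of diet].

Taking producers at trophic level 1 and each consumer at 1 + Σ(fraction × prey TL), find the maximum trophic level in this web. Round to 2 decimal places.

4.12

Tundra vole: 1 + 1 = 2
Least weasel: 1 + 2 = 3
Rough-legged hawk: 1 + (0.48×3 + 0.52×2) = 3.48
Golden eagle: 1 + (0.24×3.48 + 0.76×3) = 4.1152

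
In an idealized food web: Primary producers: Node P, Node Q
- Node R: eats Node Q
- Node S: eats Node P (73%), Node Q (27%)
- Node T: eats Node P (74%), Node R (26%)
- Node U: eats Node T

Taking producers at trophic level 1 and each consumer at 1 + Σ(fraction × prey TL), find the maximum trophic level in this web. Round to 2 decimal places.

Node R: 1 + 1 = 2
Node S: 1 + (0.73×1 + 0.27×1) = 2
Node T: 1 + (0.74×1 + 0.26×2) = 2.26
Node U: 1 + 2.26 = 3.26

3.26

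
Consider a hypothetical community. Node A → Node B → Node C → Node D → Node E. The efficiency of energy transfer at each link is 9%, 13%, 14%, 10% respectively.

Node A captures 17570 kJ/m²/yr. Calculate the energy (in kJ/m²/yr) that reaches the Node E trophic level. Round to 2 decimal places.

Node B: 17570 × 0.09 = 1581.3 kJ/m²/yr
Node C: 1581.3 × 0.13 = 205.569 kJ/m²/yr
Node D: 205.569 × 0.14 = 28.77966 kJ/m²/yr
Node E: 28.77966 × 0.1 = 2.877966 kJ/m²/yr

2.88 kJ/m²/yr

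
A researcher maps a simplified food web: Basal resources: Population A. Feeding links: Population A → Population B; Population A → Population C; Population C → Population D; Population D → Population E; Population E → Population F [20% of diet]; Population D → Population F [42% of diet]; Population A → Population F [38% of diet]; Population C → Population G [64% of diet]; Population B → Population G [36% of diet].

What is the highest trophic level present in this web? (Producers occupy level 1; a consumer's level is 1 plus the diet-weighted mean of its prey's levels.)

4

Population B: 1 + 1 = 2
Population C: 1 + 1 = 2
Population D: 1 + 2 = 3
Population E: 1 + 3 = 4
Population F: 1 + (0.2×4 + 0.42×3 + 0.38×1) = 3.44
Population G: 1 + (0.64×2 + 0.36×2) = 3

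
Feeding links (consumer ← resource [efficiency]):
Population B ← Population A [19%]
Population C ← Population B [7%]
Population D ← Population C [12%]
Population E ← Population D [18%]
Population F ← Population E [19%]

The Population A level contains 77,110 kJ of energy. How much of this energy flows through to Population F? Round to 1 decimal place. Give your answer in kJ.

Population B: 77110 × 0.19 = 14650.9 kJ
Population C: 14650.9 × 0.07 = 1025.563 kJ
Population D: 1025.563 × 0.12 = 123.06756 kJ
Population E: 123.06756 × 0.18 = 22.1521608 kJ
Population F: 22.1521608 × 0.19 = 4.208910552 kJ

4.2 kJ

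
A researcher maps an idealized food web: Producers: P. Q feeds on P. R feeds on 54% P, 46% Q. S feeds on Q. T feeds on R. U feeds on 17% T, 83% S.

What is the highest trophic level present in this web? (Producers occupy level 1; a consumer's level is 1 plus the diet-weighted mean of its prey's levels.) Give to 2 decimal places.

4.08

Q: 1 + 1 = 2
R: 1 + (0.54×1 + 0.46×2) = 2.46
S: 1 + 2 = 3
T: 1 + 2.46 = 3.46
U: 1 + (0.17×3.46 + 0.83×3) = 4.0782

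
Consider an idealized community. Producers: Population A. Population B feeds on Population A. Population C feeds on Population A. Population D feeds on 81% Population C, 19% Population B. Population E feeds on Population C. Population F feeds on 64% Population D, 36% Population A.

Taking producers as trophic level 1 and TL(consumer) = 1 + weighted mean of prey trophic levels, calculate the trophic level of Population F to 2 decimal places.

Population B: 1 + 1 = 2
Population C: 1 + 1 = 2
Population D: 1 + (0.81×2 + 0.19×2) = 3
Population E: 1 + 2 = 3
Population F: 1 + (0.64×3 + 0.36×1) = 3.28

3.28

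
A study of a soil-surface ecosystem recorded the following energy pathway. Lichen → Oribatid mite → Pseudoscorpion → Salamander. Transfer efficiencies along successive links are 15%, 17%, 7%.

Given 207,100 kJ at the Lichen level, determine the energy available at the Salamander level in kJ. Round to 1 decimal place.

Oribatid mite: 207100 × 0.15 = 31065 kJ
Pseudoscorpion: 31065 × 0.17 = 5281.05 kJ
Salamander: 5281.05 × 0.07 = 369.6735 kJ

369.7 kJ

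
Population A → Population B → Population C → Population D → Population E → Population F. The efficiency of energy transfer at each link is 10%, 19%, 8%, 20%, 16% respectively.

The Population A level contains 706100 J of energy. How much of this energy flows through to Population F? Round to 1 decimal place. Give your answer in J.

34.3 J

Population B: 706100 × 0.1 = 70610 J
Population C: 70610 × 0.19 = 13415.9 J
Population D: 13415.9 × 0.08 = 1073.272 J
Population E: 1073.272 × 0.2 = 214.6544 J
Population F: 214.6544 × 0.16 = 34.344704 J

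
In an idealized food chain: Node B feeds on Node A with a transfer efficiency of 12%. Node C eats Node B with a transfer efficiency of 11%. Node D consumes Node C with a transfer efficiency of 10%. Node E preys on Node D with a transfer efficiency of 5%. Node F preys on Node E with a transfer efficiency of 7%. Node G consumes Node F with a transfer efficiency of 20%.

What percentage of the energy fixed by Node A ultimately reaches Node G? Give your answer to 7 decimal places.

0.0000924%

Product of link efficiencies: 0.12 × 0.11 × 0.1 × 0.05 × 0.07 × 0.2 = 0.000000924
As a percentage: 0.000000924 × 100 = 0.0000924%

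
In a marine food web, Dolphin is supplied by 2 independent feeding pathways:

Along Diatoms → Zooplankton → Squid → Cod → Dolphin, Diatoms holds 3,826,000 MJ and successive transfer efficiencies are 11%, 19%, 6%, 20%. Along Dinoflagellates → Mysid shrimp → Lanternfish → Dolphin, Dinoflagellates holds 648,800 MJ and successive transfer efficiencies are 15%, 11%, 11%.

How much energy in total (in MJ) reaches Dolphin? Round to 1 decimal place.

2137.1 MJ

Via Diatoms: 3826000 × 0.11 × 0.19 × 0.06 × 0.2 = 959.5608 MJ
Via Dinoflagellates: 648800 × 0.15 × 0.11 × 0.11 = 1177.572 MJ
Total at Dolphin: 959.5608 + 1177.572 = 2137.1328 MJ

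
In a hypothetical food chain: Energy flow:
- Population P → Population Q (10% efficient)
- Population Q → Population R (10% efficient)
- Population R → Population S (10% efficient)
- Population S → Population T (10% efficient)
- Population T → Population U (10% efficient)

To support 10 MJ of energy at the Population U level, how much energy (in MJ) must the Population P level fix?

Cumulative transfer efficiency: 0.1 × 0.1 × 0.1 × 0.1 × 0.1 = 0.00001
Population P energy = 10 / 0.00001 = 1000000 MJ

1000000 MJ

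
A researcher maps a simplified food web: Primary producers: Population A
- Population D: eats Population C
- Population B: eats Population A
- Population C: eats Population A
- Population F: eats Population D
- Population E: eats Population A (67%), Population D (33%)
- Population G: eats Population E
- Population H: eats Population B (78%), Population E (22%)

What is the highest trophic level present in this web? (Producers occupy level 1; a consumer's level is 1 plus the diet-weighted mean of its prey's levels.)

Population B: 1 + 1 = 2
Population C: 1 + 1 = 2
Population D: 1 + 2 = 3
Population E: 1 + (0.67×1 + 0.33×3) = 2.66
Population F: 1 + 3 = 4
Population G: 1 + 2.66 = 3.66
Population H: 1 + (0.78×2 + 0.22×2.66) = 3.1452

4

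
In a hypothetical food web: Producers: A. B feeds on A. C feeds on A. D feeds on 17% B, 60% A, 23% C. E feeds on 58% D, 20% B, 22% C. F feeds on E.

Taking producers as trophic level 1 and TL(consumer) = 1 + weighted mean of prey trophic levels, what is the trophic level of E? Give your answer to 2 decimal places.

3.23

B: 1 + 1 = 2
C: 1 + 1 = 2
D: 1 + (0.17×2 + 0.6×1 + 0.23×2) = 2.4
E: 1 + (0.58×2.4 + 0.2×2 + 0.22×2) = 3.232
F: 1 + 3.232 = 4.232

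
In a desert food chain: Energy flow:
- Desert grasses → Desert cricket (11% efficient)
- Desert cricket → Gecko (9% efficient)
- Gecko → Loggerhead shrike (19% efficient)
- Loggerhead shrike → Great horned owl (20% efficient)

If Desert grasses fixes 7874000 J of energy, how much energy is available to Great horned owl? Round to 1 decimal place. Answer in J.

2962.2 J

Desert cricket: 7874000 × 0.11 = 866140 J
Gecko: 866140 × 0.09 = 77952.6 J
Loggerhead shrike: 77952.6 × 0.19 = 14810.994 J
Great horned owl: 14810.994 × 0.2 = 2962.1988 J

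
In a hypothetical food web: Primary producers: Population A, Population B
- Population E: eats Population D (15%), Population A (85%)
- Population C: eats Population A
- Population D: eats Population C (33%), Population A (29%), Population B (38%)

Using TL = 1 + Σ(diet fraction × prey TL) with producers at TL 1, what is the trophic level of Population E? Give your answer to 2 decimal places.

2.20

Population C: 1 + 1 = 2
Population D: 1 + (0.33×2 + 0.29×1 + 0.38×1) = 2.33
Population E: 1 + (0.15×2.33 + 0.85×1) = 2.1995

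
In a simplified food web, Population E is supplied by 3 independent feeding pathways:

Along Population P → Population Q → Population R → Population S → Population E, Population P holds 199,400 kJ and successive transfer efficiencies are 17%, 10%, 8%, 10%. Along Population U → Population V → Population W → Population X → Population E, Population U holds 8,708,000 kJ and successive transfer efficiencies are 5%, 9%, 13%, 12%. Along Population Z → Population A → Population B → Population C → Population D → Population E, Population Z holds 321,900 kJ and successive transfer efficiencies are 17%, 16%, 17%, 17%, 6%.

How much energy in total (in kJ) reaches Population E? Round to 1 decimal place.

653.6 kJ

Via Population P: 199400 × 0.17 × 0.1 × 0.08 × 0.1 = 27.1184 kJ
Via Population U: 8708000 × 0.05 × 0.09 × 0.13 × 0.12 = 611.3016 kJ
Via Population Z: 321900 × 0.17 × 0.16 × 0.17 × 0.17 × 0.06 = 15.18234912 kJ
Total at Population E: 27.1184 + 611.3016 + 15.18234912 = 653.60234912 kJ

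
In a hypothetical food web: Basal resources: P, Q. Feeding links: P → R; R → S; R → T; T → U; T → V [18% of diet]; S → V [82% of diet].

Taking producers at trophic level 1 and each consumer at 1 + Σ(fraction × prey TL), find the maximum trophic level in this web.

4

R: 1 + 1 = 2
S: 1 + 2 = 3
T: 1 + 2 = 3
U: 1 + 3 = 4
V: 1 + (0.18×3 + 0.82×3) = 4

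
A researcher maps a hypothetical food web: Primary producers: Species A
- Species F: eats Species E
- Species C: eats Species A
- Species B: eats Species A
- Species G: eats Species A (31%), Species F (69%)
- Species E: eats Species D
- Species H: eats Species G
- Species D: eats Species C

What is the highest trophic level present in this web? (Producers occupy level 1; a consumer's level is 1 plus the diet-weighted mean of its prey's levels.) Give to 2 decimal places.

5.76

Species B: 1 + 1 = 2
Species C: 1 + 1 = 2
Species D: 1 + 2 = 3
Species E: 1 + 3 = 4
Species F: 1 + 4 = 5
Species G: 1 + (0.31×1 + 0.69×5) = 4.76
Species H: 1 + 4.76 = 5.76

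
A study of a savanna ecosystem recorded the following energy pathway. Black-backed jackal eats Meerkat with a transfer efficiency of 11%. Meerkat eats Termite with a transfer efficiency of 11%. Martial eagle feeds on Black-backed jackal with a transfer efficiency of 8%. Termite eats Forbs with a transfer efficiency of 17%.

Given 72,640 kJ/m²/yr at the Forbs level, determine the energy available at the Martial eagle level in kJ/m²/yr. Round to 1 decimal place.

Termite: 72640 × 0.17 = 12348.8 kJ/m²/yr
Meerkat: 12348.8 × 0.11 = 1358.368 kJ/m²/yr
Black-backed jackal: 1358.368 × 0.11 = 149.42048 kJ/m²/yr
Martial eagle: 149.42048 × 0.08 = 11.9536384 kJ/m²/yr

12.0 kJ/m²/yr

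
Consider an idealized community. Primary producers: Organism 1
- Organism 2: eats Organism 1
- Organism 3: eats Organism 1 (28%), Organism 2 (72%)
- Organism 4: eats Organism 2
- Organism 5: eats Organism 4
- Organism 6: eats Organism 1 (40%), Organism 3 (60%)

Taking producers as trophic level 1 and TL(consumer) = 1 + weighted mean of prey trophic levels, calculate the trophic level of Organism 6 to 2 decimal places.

Organism 2: 1 + 1 = 2
Organism 3: 1 + (0.28×1 + 0.72×2) = 2.72
Organism 4: 1 + 2 = 3
Organism 5: 1 + 3 = 4
Organism 6: 1 + (0.4×1 + 0.6×2.72) = 3.032

3.03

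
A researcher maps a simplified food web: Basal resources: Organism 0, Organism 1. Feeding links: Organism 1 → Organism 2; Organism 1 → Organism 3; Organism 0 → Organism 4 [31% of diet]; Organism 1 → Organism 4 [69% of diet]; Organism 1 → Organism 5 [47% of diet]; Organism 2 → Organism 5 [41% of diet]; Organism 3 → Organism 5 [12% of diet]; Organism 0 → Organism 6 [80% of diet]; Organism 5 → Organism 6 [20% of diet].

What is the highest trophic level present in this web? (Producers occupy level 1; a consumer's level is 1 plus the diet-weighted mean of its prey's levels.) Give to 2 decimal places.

2.53

Organism 2: 1 + 1 = 2
Organism 3: 1 + 1 = 2
Organism 4: 1 + (0.31×1 + 0.69×1) = 2
Organism 5: 1 + (0.47×1 + 0.41×2 + 0.12×2) = 2.53
Organism 6: 1 + (0.8×1 + 0.2×2.53) = 2.306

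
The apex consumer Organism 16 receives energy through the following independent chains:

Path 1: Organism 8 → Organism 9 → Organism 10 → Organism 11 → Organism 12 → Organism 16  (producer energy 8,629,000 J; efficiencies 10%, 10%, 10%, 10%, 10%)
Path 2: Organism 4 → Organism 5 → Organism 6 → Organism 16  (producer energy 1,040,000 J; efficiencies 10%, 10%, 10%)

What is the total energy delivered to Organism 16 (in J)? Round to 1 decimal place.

Path 1: 8629000 × 0.1 × 0.1 × 0.1 × 0.1 × 0.1 = 86.29 J
Path 2: 1040000 × 0.1 × 0.1 × 0.1 = 1040 J
Total at Organism 16: 86.29 + 1040 = 1126.29 J

1126.3 J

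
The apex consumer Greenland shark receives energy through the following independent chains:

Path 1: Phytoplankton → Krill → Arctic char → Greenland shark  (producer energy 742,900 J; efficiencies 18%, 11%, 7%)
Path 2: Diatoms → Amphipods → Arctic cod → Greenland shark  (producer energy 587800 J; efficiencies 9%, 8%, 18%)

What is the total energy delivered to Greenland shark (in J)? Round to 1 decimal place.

Path 1: 742900 × 0.18 × 0.11 × 0.07 = 1029.6594 J
Path 2: 587800 × 0.09 × 0.08 × 0.18 = 761.7888 J
Total at Greenland shark: 1029.6594 + 761.7888 = 1791.4482 J

1791.4 J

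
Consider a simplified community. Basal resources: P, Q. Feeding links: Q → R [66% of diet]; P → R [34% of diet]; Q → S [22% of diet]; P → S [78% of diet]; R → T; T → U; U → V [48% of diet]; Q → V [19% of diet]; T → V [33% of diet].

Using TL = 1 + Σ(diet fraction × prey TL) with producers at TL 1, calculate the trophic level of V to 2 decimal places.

4.10

R: 1 + (0.66×1 + 0.34×1) = 2
S: 1 + (0.22×1 + 0.78×1) = 2
T: 1 + 2 = 3
U: 1 + 3 = 4
V: 1 + (0.48×4 + 0.19×1 + 0.33×3) = 4.1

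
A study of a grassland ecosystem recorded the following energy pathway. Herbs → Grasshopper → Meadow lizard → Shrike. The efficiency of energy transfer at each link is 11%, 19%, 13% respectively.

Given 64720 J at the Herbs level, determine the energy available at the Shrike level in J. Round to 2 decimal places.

Grasshopper: 64720 × 0.11 = 7119.2 J
Meadow lizard: 7119.2 × 0.19 = 1352.648 J
Shrike: 1352.648 × 0.13 = 175.84424 J

175.84 J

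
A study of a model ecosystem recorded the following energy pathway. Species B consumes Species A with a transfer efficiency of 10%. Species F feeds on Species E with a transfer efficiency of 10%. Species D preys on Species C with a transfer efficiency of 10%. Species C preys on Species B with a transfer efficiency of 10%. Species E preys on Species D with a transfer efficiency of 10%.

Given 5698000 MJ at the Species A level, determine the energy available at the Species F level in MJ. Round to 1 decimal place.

57.0 MJ

Species B: 5698000 × 0.1 = 569800 MJ
Species C: 569800 × 0.1 = 56980 MJ
Species D: 56980 × 0.1 = 5698 MJ
Species E: 5698 × 0.1 = 569.8 MJ
Species F: 569.8 × 0.1 = 56.98 MJ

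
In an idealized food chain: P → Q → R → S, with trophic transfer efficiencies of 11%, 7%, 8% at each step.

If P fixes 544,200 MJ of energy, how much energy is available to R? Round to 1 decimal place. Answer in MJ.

4190.3 MJ

Q: 544200 × 0.11 = 59862 MJ
R: 59862 × 0.07 = 4190.34 MJ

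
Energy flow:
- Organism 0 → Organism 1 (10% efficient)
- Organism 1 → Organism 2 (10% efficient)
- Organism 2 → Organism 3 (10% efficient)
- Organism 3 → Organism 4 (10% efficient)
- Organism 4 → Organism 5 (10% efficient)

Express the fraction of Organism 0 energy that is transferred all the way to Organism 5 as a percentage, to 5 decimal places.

Product of link efficiencies: 0.1 × 0.1 × 0.1 × 0.1 × 0.1 = 0.00001
As a percentage: 0.00001 × 100 = 0.00100%

0.00100%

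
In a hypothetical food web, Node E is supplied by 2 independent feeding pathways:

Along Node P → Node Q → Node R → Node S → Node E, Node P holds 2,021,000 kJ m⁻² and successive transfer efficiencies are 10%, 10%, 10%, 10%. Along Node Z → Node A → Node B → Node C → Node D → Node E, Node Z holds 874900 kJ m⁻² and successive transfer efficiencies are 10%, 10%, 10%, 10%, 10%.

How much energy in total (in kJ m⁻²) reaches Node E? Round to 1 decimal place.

210.8 kJ m⁻²

Via Node P: 2021000 × 0.1 × 0.1 × 0.1 × 0.1 = 202.1 kJ m⁻²
Via Node Z: 874900 × 0.1 × 0.1 × 0.1 × 0.1 × 0.1 = 8.749 kJ m⁻²
Total at Node E: 202.1 + 8.749 = 210.849 kJ m⁻²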